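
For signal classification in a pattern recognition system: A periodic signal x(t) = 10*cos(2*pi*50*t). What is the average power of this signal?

Average power of A*cos(wt) is A^2/2.
P = 10^2 / 2 = 100/2 = 50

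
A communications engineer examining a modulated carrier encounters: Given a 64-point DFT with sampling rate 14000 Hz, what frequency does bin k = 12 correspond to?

The frequency of DFT bin k is: f_k = k * f_s / N
f_12 = 12 * 14000 / 64 = 2625 Hz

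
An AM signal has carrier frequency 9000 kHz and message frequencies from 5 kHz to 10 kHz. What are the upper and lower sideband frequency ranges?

Upper sideband (USB) = fc + [fm_low, fm_high] = 9000 + [5, 10] = [9005, 9010] kHz
Lower sideband (LSB) = fc - [fm_high, fm_low] = 9000 - [10, 5] = [8990, 8995] kHz
Total occupied spectrum: 8990 kHz to 9010 kHz (plus carrier at 9000 kHz)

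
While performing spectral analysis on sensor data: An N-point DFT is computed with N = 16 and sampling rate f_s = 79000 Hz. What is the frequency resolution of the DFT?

DFT frequency resolution = f_s / N
= 79000 / 16 = 9875/2 Hz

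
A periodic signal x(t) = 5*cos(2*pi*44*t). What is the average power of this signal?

Average power of A*cos(wt) is A^2/2.
P = 5^2 / 2 = 25/2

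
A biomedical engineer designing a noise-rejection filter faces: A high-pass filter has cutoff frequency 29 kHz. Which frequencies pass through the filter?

A high-pass filter passes all frequencies above the cutoff frequency 29 kHz and attenuates lower frequencies.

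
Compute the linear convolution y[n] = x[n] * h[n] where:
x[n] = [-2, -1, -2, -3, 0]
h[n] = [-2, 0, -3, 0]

y[n] = sum_k x[k]*h[n-k]. Output length = len(x) + len(h) - 1 = 5 + 4 - 1 = 8.
y[0] = -2*-2 = 4
y[1] = -1*-2 + -2*0 = 2
y[2] = -2*-2 + -1*0 + -2*-3 = 10
y[3] = -3*-2 + -2*0 + -1*-3 + -2*0 = 9
y[4] = 0*-2 + -3*0 + -2*-3 + -1*0 = 6
y[5] = 0*0 + -3*-3 + -2*0 = 9
y[6] = 0*-3 + -3*0 = 0
y[7] = 0*0 = 0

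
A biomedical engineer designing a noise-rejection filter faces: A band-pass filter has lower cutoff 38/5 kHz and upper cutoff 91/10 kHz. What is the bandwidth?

Bandwidth = f_high - f_low
= 91/10 kHz - 38/5 kHz = 3/2 kHz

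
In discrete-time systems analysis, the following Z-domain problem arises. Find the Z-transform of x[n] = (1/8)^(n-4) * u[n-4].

Time-shifting property: if X(z) = Z{x[n]}, then Z{x[n-d]} = z^(-d) * X(z)
X(z) = z/(z - 1/8) for x[n] = (1/8)^n * u[n]
Z{x[n-4]} = z^(-4) * z/(z - 1/8) = z^(-3)/(z - 1/8)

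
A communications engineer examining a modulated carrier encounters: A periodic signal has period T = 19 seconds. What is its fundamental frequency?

The fundamental frequency is the reciprocal of the period.
f = 1/T = 1/(19) = 1/19 Hz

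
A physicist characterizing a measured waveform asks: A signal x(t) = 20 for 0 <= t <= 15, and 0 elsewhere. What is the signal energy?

Energy = integral of |x(t)|^2 dt over the signal duration
= 20^2 * 15 = 400 * 15 = 6000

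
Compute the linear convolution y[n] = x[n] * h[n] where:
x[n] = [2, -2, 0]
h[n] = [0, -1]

y[n] = sum_k x[k]*h[n-k]. Output length = len(x) + len(h) - 1 = 3 + 2 - 1 = 4.
y[0] = 2*0 = 0
y[1] = -2*0 + 2*-1 = -2
y[2] = 0*0 + -2*-1 = 2
y[3] = 0*-1 = 0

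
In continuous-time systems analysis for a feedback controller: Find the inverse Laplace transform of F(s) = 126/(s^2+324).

Standard pair: w/(s^2+w^2) <-> sin(wt)*u(t)
Recognize w^2 = 324, so w = 18; numerator 126 = 7*18.
f(t) = 7*sin(18t)*u(t)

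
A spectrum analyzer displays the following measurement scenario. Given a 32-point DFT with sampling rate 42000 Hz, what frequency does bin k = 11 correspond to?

The frequency of DFT bin k is: f_k = k * f_s / N
f_11 = 11 * 42000 / 32 = 28875/2 Hz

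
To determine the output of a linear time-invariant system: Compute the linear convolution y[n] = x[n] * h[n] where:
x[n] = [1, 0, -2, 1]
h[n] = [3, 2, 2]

y[n] = sum_k x[k]*h[n-k]. Output length = len(x) + len(h) - 1 = 4 + 3 - 1 = 6.
y[0] = 1*3 = 3
y[1] = 0*3 + 1*2 = 2
y[2] = -2*3 + 0*2 + 1*2 = -4
y[3] = 1*3 + -2*2 + 0*2 = -1
y[4] = 1*2 + -2*2 = -2
y[5] = 1*2 = 2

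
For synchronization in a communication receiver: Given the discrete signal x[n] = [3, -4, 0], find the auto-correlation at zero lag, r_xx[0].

The auto-correlation at zero lag r_xx[0] equals the signal energy.
r_xx[0] = sum of x[n]^2 = 3^2 + (-4)^2 + 0^2
= 9 + 16 + 0 = 25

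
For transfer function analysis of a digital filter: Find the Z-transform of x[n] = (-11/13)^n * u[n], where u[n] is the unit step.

The Z-transform of a^n * u[n] is z/(z-a) for |z| > |a|.
Here a = -11/13, so X(z) = z/(z - (-11/13)) = 13z/(13z + 11)
ROC: |z| > 11/13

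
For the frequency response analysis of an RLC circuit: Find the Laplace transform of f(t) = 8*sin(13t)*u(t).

Standard pair: sin(wt)*u(t) <-> w/(s^2+w^2)
With w = 13: L{8*sin(13t)*u(t)} = 104/(s^2+169)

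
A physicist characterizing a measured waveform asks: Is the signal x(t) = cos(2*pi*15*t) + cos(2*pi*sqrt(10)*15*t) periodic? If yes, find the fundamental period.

f1 = 15 Hz, f2 = 15*sqrt(10) Hz
Ratio f2/f1 = sqrt(10), which is irrational.
Since the frequency ratio is irrational, no common period exists.
The signal is not periodic.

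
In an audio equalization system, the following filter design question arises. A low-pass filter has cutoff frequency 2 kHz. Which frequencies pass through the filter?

A low-pass filter passes all frequencies below the cutoff frequency 2 kHz and attenuates higher frequencies.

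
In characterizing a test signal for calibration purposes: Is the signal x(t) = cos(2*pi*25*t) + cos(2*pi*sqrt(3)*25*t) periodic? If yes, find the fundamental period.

f1 = 25 Hz, f2 = 25*sqrt(3) Hz
Ratio f2/f1 = sqrt(3), which is irrational.
Since the frequency ratio is irrational, no common period exists.
The signal is not periodic.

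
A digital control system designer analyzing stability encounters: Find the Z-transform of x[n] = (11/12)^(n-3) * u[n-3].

Time-shifting property: if X(z) = Z{x[n]}, then Z{x[n-d]} = z^(-d) * X(z)
X(z) = z/(z - 11/12) for x[n] = (11/12)^n * u[n]
Z{x[n-3]} = z^(-3) * z/(z - 11/12) = z^(-2)/(z - 11/12)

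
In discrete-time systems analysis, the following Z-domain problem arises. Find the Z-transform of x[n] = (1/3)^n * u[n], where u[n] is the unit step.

The Z-transform of a^n * u[n] is z/(z-a) for |z| > |a|.
Here a = 1/3, so X(z) = z/(z - (1/3)) = 3z/(3z - 1)
ROC: |z| > 1/3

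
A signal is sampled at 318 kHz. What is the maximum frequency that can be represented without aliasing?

The maximum frequency that can be represented without aliasing
is the Nyquist frequency: f_max = f_s / 2 = 318 kHz / 2 = 159 kHz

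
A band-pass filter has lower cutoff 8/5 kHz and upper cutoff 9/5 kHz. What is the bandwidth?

Bandwidth = f_high - f_low
= 9/5 kHz - 8/5 kHz = 1/5 kHz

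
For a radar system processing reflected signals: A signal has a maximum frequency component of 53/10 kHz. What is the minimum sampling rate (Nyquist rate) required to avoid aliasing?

By the Nyquist-Shannon sampling theorem,
the minimum sampling rate (Nyquist rate) must be at least 2 * f_max.
Nyquist rate = 2 * 53/10 kHz = 53/5 kHz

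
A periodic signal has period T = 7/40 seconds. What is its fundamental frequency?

The fundamental frequency is the reciprocal of the period.
f = 1/T = 1/(7/40) = 40/7 Hz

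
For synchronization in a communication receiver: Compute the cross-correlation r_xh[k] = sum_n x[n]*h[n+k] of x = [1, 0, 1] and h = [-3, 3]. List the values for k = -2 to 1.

Both sequences indexed from 0 and zero outside their support.
Lags with overlap: k = -2 to 1.
  r_xh[-2] = x[2]*h[0] = -3
  r_xh[-1] = x[1]*h[0] + x[2]*h[1] = 3
  r_xh[0] = x[0]*h[0] + x[1]*h[1] = -3
  r_xh[1] = x[0]*h[1] = 3
r_xh = [-3, 3, -3, 3] (for k = -2, ..., 1)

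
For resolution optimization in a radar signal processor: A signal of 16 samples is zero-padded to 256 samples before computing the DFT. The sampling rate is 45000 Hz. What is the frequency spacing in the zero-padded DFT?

Original DFT: N = 16, resolution = f_s/N = 45000/16 = 5625/2 Hz
Zero-padded DFT: N = 256, resolution = f_s/N = 45000/256 = 5625/32 Hz
Zero-padding interpolates the spectrum (finer frequency grid)
but does NOT improve the true spectral resolution (ability to resolve close frequencies).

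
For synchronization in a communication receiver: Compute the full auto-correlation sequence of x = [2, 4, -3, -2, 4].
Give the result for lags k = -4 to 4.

r_xx[k] = sum_m x[m]*x[m+k], indexed from 0, for k = -4 to 4:
  r_xx[-4] = x[4]*x[0] = 8
  r_xx[-3] = x[3]*x[0] + x[4]*x[1] = 12
  r_xx[-2] = x[2]*x[0] + x[3]*x[1] + x[4]*x[2] = -26
  r_xx[-1] = x[1]*x[0] + x[2]*x[1] + x[3]*x[2] + x[4]*x[3] = -6
  r_xx[0] = x[0]*x[0] + x[1]*x[1] + x[2]*x[2] + x[3]*x[3] + x[4]*x[4] = 49
  r_xx[1] = x[0]*x[1] + x[1]*x[2] + x[2]*x[3] + x[3]*x[4] = -6
  r_xx[2] = x[0]*x[2] + x[1]*x[3] + x[2]*x[4] = -26
  r_xx[3] = x[0]*x[3] + x[1]*x[4] = 12
  r_xx[4] = x[0]*x[4] = 8
r_xx = [8, 12, -26, -6, 49, -6, -26, 12, 8]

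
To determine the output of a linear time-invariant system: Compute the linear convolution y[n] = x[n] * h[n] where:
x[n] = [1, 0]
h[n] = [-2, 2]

y[n] = sum_k x[k]*h[n-k]. Output length = len(x) + len(h) - 1 = 2 + 2 - 1 = 3.
y[0] = 1*-2 = -2
y[1] = 0*-2 + 1*2 = 2
y[2] = 0*2 = 0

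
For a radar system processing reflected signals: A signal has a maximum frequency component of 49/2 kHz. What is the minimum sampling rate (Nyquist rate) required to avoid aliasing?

By the Nyquist-Shannon sampling theorem,
the minimum sampling rate (Nyquist rate) must be at least 2 * f_max.
Nyquist rate = 2 * 49/2 kHz = 49 kHz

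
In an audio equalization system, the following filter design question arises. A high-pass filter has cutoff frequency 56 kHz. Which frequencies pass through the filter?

A high-pass filter passes all frequencies above the cutoff frequency 56 kHz and attenuates lower frequencies.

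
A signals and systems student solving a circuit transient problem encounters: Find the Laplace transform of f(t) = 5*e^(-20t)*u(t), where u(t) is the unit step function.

Standard Laplace transform pair:
e^(-at)*u(t) <-> 1/(s+a)
With a = 20: L{5*e^(-20t)*u(t)} = 5/(s+20), ROC: Re(s) > -20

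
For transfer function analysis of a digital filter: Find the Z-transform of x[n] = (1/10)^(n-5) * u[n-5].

Time-shifting property: if X(z) = Z{x[n]}, then Z{x[n-d]} = z^(-d) * X(z)
X(z) = z/(z - 1/10) for x[n] = (1/10)^n * u[n]
Z{x[n-5]} = z^(-5) * z/(z - 1/10) = z^(-4)/(z - 1/10)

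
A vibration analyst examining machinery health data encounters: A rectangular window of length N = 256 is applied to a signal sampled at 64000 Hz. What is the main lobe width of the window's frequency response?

For a rectangular window of length N,
the main lobe width in frequency is 2*f_s/N.
= 2*64000/256 = 500 Hz
This determines the minimum frequency separation for resolving two sinusoids.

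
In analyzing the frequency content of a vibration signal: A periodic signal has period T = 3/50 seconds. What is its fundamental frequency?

The fundamental frequency is the reciprocal of the period.
f = 1/T = 1/(3/50) = 50/3 Hz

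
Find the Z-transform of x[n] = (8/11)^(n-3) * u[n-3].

Time-shifting property: if X(z) = Z{x[n]}, then Z{x[n-d]} = z^(-d) * X(z)
X(z) = z/(z - 8/11) for x[n] = (8/11)^n * u[n]
Z{x[n-3]} = z^(-3) * z/(z - 8/11) = z^(-2)/(z - 8/11)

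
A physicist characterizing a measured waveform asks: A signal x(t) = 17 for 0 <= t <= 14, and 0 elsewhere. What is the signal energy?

Energy = integral of |x(t)|^2 dt over the signal duration
= 17^2 * 14 = 289 * 14 = 4046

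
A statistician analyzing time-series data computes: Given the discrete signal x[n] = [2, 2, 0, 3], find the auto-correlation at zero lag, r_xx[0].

The auto-correlation at zero lag r_xx[0] equals the signal energy.
r_xx[0] = sum of x[n]^2 = 2^2 + 2^2 + 0^2 + 3^2
= 4 + 4 + 0 + 9 = 17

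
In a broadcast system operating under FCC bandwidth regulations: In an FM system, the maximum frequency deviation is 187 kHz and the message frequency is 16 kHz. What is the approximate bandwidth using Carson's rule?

Carson's rule: BW = 2*(delta_f + f_m)
= 2*(187 + 16) kHz = 406 kHz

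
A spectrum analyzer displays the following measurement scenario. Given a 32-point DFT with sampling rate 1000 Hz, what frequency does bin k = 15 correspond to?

The frequency of DFT bin k is: f_k = k * f_s / N
f_15 = 15 * 1000 / 32 = 1875/4 Hz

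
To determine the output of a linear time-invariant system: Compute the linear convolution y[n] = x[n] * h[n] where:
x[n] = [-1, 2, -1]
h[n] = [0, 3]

y[n] = sum_k x[k]*h[n-k]. Output length = len(x) + len(h) - 1 = 3 + 2 - 1 = 4.
y[0] = -1*0 = 0
y[1] = 2*0 + -1*3 = -3
y[2] = -1*0 + 2*3 = 6
y[3] = -1*3 = -3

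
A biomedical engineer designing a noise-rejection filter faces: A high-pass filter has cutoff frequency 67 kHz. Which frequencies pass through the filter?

A high-pass filter passes all frequencies above the cutoff frequency 67 kHz and attenuates lower frequencies.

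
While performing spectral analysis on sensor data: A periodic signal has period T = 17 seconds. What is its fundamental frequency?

The fundamental frequency is the reciprocal of the period.
f = 1/T = 1/(17) = 1/17 Hz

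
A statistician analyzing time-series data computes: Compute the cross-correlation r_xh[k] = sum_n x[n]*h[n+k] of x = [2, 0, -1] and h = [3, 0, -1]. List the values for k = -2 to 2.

Both sequences indexed from 0 and zero outside their support.
Lags with overlap: k = -2 to 2.
  r_xh[-2] = x[2]*h[0] = -3
  r_xh[-1] = x[1]*h[0] + x[2]*h[1] = 0
  r_xh[0] = x[0]*h[0] + x[1]*h[1] + x[2]*h[2] = 7
  r_xh[1] = x[0]*h[1] + x[1]*h[2] = 0
  r_xh[2] = x[0]*h[2] = -2
r_xh = [-3, 0, 7, 0, -2] (for k = -2, ..., 2)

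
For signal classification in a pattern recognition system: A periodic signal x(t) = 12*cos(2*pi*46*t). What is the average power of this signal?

Average power of A*cos(wt) is A^2/2.
P = 12^2 / 2 = 144/2 = 72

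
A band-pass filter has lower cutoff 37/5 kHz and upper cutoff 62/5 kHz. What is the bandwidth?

Bandwidth = f_high - f_low
= 62/5 kHz - 37/5 kHz = 5 kHz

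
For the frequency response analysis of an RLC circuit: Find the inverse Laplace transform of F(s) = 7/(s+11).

Standard pair: k/(s+a) <-> k*e^(-at)*u(t)
With k=7, a=11: f(t) = 7*e^(-11t)*u(t)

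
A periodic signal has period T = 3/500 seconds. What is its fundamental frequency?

The fundamental frequency is the reciprocal of the period.
f = 1/T = 1/(3/500) = 500/3 Hz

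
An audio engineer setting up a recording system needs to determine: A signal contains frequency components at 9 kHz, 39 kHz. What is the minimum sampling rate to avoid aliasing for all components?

The highest frequency component is f_max = 39 kHz.
Nyquist rate = 2 * f_max = 2 * 39 kHz = 78 kHz.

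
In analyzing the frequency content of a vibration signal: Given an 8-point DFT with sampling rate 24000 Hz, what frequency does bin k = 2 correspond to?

The frequency of DFT bin k is: f_k = k * f_s / N
f_2 = 2 * 24000 / 8 = 6000 Hz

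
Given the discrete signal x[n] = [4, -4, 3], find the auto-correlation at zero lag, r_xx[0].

The auto-correlation at zero lag r_xx[0] equals the signal energy.
r_xx[0] = sum of x[n]^2 = 4^2 + (-4)^2 + 3^2
= 16 + 16 + 9 = 41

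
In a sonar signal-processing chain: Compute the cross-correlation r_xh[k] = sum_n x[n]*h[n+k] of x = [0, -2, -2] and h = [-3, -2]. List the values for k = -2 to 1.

Both sequences indexed from 0 and zero outside their support.
Lags with overlap: k = -2 to 1.
  r_xh[-2] = x[2]*h[0] = 6
  r_xh[-1] = x[1]*h[0] + x[2]*h[1] = 10
  r_xh[0] = x[0]*h[0] + x[1]*h[1] = 4
  r_xh[1] = x[0]*h[1] = 0
r_xh = [6, 10, 4, 0] (for k = -2, ..., 1)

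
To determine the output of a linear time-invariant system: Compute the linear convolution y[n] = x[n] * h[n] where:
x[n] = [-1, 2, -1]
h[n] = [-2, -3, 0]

y[n] = sum_k x[k]*h[n-k]. Output length = len(x) + len(h) - 1 = 3 + 3 - 1 = 5.
y[0] = -1*-2 = 2
y[1] = 2*-2 + -1*-3 = -1
y[2] = -1*-2 + 2*-3 + -1*0 = -4
y[3] = -1*-3 + 2*0 = 3
y[4] = -1*0 = 0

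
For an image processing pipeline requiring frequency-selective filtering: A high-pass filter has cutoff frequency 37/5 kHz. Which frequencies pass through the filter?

A high-pass filter passes all frequencies above the cutoff frequency 37/5 kHz and attenuates lower frequencies.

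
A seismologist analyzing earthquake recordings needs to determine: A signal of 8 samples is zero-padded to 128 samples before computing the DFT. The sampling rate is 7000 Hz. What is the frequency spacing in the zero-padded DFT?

Original DFT: N = 8, resolution = f_s/N = 7000/8 = 875 Hz
Zero-padded DFT: N = 128, resolution = f_s/N = 7000/128 = 875/16 Hz
Zero-padding interpolates the spectrum (finer frequency grid)
but does NOT improve the true spectral resolution (ability to resolve close frequencies).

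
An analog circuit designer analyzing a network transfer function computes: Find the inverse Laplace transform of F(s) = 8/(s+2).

Standard pair: k/(s+a) <-> k*e^(-at)*u(t)
With k=8, a=2: f(t) = 8*e^(-2t)*u(t)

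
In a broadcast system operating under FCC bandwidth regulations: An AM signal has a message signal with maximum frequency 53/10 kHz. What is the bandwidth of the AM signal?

In AM (double-sideband), the bandwidth is twice the message frequency.
BW = 2 * f_m = 2 * 53/10 kHz = 53/5 kHz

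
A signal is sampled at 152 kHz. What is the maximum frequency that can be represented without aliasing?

The maximum frequency that can be represented without aliasing
is the Nyquist frequency: f_max = f_s / 2 = 152 kHz / 2 = 76 kHz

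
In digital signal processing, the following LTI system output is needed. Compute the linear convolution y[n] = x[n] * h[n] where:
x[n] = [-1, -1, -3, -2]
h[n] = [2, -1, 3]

y[n] = sum_k x[k]*h[n-k]. Output length = len(x) + len(h) - 1 = 4 + 3 - 1 = 6.
y[0] = -1*2 = -2
y[1] = -1*2 + -1*-1 = -1
y[2] = -3*2 + -1*-1 + -1*3 = -8
y[3] = -2*2 + -3*-1 + -1*3 = -4
y[4] = -2*-1 + -3*3 = -7
y[5] = -2*3 = -6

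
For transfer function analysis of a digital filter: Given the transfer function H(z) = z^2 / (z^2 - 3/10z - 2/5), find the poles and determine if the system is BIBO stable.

Poles are roots of the denominator: z^2 - 3/10z - 2/5 = 0.
Quadratic formula: z = [-(-3/10) +/- sqrt((-3/10)^2 - 4*(-2/5))] / 2
Discriminant = 9/100 + 8/5 = 169/100; sqrt = 13/10.
z = (3/10 +/- 13/10) / 2 => z = 4/5 or z = -1/2.
|p1| = 1/2, |p2| = 4/5.
For BIBO stability, all poles must lie inside the unit circle (|p| < 1).
System is STABLE since both |p| < 1.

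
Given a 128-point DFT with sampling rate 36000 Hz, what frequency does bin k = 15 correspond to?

The frequency of DFT bin k is: f_k = k * f_s / N
f_15 = 15 * 36000 / 128 = 16875/4 Hz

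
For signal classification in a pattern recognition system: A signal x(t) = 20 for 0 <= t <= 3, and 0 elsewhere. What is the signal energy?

Energy = integral of |x(t)|^2 dt over the signal duration
= 20^2 * 3 = 400 * 3 = 1200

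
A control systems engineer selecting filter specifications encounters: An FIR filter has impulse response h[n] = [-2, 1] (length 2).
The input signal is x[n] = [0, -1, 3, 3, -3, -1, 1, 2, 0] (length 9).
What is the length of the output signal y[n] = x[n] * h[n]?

For linear convolution, the output length is:
len(y) = len(x) + len(h) - 1 = 9 + 2 - 1 = 10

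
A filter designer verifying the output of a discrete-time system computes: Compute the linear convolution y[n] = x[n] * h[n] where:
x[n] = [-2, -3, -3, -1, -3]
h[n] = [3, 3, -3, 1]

y[n] = sum_k x[k]*h[n-k]. Output length = len(x) + len(h) - 1 = 5 + 4 - 1 = 8.
y[0] = -2*3 = -6
y[1] = -3*3 + -2*3 = -15
y[2] = -3*3 + -3*3 + -2*-3 = -12
y[3] = -1*3 + -3*3 + -3*-3 + -2*1 = -5
y[4] = -3*3 + -1*3 + -3*-3 + -3*1 = -6
y[5] = -3*3 + -1*-3 + -3*1 = -9
y[6] = -3*-3 + -1*1 = 8
y[7] = -3*1 = -3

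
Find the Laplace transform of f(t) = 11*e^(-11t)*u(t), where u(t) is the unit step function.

Standard Laplace transform pair:
e^(-at)*u(t) <-> 1/(s+a)
With a = 11: L{11*e^(-11t)*u(t)} = 11/(s+11), ROC: Re(s) > -11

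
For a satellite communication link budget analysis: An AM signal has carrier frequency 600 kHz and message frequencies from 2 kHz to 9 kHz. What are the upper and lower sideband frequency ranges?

Upper sideband (USB) = fc + [fm_low, fm_high] = 600 + [2, 9] = [602, 609] kHz
Lower sideband (LSB) = fc - [fm_high, fm_low] = 600 - [9, 2] = [591, 598] kHz
Total occupied spectrum: 591 kHz to 609 kHz (plus carrier at 600 kHz)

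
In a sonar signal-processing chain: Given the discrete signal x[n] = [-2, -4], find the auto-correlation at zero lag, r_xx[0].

The auto-correlation at zero lag r_xx[0] equals the signal energy.
r_xx[0] = sum of x[n]^2 = (-2)^2 + (-4)^2
= 4 + 16 = 20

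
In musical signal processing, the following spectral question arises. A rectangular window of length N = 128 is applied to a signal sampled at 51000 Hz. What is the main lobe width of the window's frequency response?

For a rectangular window of length N,
the main lobe width in frequency is 2*f_s/N.
= 2*51000/128 = 6375/8 Hz
This determines the minimum frequency separation for resolving two sinusoids.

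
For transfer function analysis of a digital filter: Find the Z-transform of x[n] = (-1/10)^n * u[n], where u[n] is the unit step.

The Z-transform of a^n * u[n] is z/(z-a) for |z| > |a|.
Here a = -1/10, so X(z) = z/(z - (-1/10)) = 10z/(10z + 1)
ROC: |z| > 1/10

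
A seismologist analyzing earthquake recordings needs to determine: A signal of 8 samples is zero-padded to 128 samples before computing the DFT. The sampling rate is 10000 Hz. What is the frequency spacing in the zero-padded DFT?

Original DFT: N = 8, resolution = f_s/N = 10000/8 = 1250 Hz
Zero-padded DFT: N = 128, resolution = f_s/N = 10000/128 = 625/8 Hz
Zero-padding interpolates the spectrum (finer frequency grid)
but does NOT improve the true spectral resolution (ability to resolve close frequencies).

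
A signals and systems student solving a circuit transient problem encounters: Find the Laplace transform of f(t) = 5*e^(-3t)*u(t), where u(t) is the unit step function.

Standard Laplace transform pair:
e^(-at)*u(t) <-> 1/(s+a)
With a = 3: L{5*e^(-3t)*u(t)} = 5/(s+3), ROC: Re(s) > -3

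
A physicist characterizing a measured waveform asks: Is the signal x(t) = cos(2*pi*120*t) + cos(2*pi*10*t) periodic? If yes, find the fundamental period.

f1 = 120 Hz, f2 = 10 Hz
Period T1 = 1/120, T2 = 1/10
Ratio T1/T2 = 10/120, which is rational.
The signal is periodic with fundamental period T = 1/GCD(120,10) = 1/10 s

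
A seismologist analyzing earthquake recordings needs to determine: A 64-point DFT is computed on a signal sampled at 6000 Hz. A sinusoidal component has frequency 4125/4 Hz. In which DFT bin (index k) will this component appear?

DFT frequency resolution = f_s/N = 6000/64 = 375/4 Hz
Bin index k = f_signal / resolution = 4125/4 / 375/4 = 11
The signal frequency 4125/4 Hz falls in DFT bin k = 11.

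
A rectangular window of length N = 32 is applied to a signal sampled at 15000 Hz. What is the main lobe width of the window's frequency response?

For a rectangular window of length N,
the main lobe width in frequency is 2*f_s/N.
= 2*15000/32 = 1875/2 Hz
This determines the minimum frequency separation for resolving two sinusoids.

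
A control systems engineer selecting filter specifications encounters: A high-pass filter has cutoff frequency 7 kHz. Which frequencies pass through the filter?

A high-pass filter passes all frequencies above the cutoff frequency 7 kHz and attenuates lower frequencies.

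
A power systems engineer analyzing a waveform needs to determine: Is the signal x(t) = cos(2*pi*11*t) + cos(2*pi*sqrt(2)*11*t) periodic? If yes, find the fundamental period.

f1 = 11 Hz, f2 = 11*sqrt(2) Hz
Ratio f2/f1 = sqrt(2), which is irrational.
Since the frequency ratio is irrational, no common period exists.
The signal is not periodic.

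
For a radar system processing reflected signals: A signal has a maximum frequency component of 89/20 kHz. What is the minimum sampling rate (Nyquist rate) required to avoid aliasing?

By the Nyquist-Shannon sampling theorem,
the minimum sampling rate (Nyquist rate) must be at least 2 * f_max.
Nyquist rate = 2 * 89/20 kHz = 89/10 kHz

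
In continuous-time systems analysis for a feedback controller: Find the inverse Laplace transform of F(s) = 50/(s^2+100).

Standard pair: w/(s^2+w^2) <-> sin(wt)*u(t)
Recognize w^2 = 100, so w = 10; numerator 50 = 5*10.
f(t) = 5*sin(10t)*u(t)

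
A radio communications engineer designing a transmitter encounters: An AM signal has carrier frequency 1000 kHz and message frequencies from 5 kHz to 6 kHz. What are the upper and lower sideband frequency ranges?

Upper sideband (USB) = fc + [fm_low, fm_high] = 1000 + [5, 6] = [1005, 1006] kHz
Lower sideband (LSB) = fc - [fm_high, fm_low] = 1000 - [6, 5] = [994, 995] kHz
Total occupied spectrum: 994 kHz to 1006 kHz (plus carrier at 1000 kHz)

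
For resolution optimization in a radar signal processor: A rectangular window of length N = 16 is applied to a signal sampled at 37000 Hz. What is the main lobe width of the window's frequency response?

For a rectangular window of length N,
the main lobe width in frequency is 2*f_s/N.
= 2*37000/16 = 4625 Hz
This determines the minimum frequency separation for resolving two sinusoids.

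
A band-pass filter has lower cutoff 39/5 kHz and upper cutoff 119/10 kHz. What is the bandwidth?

Bandwidth = f_high - f_low
= 119/10 kHz - 39/5 kHz = 41/10 kHz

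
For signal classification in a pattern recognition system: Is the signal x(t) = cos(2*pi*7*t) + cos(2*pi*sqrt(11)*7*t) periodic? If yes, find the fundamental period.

f1 = 7 Hz, f2 = 7*sqrt(11) Hz
Ratio f2/f1 = sqrt(11), which is irrational.
Since the frequency ratio is irrational, no common period exists.
The signal is not periodic.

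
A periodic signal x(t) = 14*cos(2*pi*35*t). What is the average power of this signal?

Average power of A*cos(wt) is A^2/2.
P = 14^2 / 2 = 196/2 = 98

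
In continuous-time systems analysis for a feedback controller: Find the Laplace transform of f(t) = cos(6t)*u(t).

Standard pair: cos(wt)*u(t) <-> s/(s^2+w^2)
With w = 6: L{cos(6t)*u(t)} = s/(s^2+36)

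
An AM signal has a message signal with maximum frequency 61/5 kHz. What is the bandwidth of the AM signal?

In AM (double-sideband), the bandwidth is twice the message frequency.
BW = 2 * f_m = 2 * 61/5 kHz = 122/5 kHz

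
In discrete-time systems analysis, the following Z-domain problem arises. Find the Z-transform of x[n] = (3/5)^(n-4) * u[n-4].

Time-shifting property: if X(z) = Z{x[n]}, then Z{x[n-d]} = z^(-d) * X(z)
X(z) = z/(z - 3/5) for x[n] = (3/5)^n * u[n]
Z{x[n-4]} = z^(-4) * z/(z - 3/5) = z^(-3)/(z - 3/5)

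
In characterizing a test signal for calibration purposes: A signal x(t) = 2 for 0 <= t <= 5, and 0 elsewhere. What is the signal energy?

Energy = integral of |x(t)|^2 dt over the signal duration
= 2^2 * 5 = 4 * 5 = 20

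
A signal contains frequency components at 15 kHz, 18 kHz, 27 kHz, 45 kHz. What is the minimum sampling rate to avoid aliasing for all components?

The highest frequency component is f_max = 45 kHz.
Nyquist rate = 2 * f_max = 2 * 45 kHz = 90 kHz.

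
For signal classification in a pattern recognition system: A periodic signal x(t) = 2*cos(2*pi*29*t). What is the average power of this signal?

Average power of A*cos(wt) is A^2/2.
P = 2^2 / 2 = 4/2 = 2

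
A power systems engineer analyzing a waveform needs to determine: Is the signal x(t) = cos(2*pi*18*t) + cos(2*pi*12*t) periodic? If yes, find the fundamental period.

f1 = 18 Hz, f2 = 12 Hz
Period T1 = 1/18, T2 = 1/12
Ratio T1/T2 = 12/18, which is rational.
The signal is periodic with fundamental period T = 1/GCD(18,12) = 1/6 s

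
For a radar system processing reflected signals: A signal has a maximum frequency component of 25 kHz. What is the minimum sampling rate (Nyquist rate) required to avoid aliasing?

By the Nyquist-Shannon sampling theorem,
the minimum sampling rate (Nyquist rate) must be at least 2 * f_max.
Nyquist rate = 2 * 25 kHz = 50 kHz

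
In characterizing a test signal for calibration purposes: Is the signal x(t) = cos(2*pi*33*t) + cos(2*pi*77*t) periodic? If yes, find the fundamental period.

f1 = 33 Hz, f2 = 77 Hz
Period T1 = 1/33, T2 = 1/77
Ratio T1/T2 = 77/33, which is rational.
The signal is periodic with fundamental period T = 1/GCD(33,77) = 1/11 s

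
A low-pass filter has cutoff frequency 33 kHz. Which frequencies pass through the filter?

A low-pass filter passes all frequencies below the cutoff frequency 33 kHz and attenuates higher frequencies.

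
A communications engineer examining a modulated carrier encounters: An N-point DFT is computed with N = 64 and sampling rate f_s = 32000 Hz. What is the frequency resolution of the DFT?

DFT frequency resolution = f_s / N
= 32000 / 64 = 500 Hz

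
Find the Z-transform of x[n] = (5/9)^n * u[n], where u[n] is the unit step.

The Z-transform of a^n * u[n] is z/(z-a) for |z| > |a|.
Here a = 5/9, so X(z) = z/(z - (5/9)) = 9z/(9z - 5)
ROC: |z| > 5/9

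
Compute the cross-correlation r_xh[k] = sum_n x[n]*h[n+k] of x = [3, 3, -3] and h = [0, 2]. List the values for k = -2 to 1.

Both sequences indexed from 0 and zero outside their support.
Lags with overlap: k = -2 to 1.
  r_xh[-2] = x[2]*h[0] = 0
  r_xh[-1] = x[1]*h[0] + x[2]*h[1] = -6
  r_xh[0] = x[0]*h[0] + x[1]*h[1] = 6
  r_xh[1] = x[0]*h[1] = 6
r_xh = [0, -6, 6, 6] (for k = -2, ..., 1)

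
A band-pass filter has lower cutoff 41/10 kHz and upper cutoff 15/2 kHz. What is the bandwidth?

Bandwidth = f_high - f_low
= 15/2 kHz - 41/10 kHz = 17/5 kHz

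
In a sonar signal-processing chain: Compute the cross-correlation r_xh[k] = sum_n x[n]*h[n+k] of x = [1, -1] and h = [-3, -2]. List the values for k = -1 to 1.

Both sequences indexed from 0 and zero outside their support.
Lags with overlap: k = -1 to 1.
  r_xh[-1] = x[1]*h[0] = 3
  r_xh[0] = x[0]*h[0] + x[1]*h[1] = -1
  r_xh[1] = x[0]*h[1] = -2
r_xh = [3, -1, -2] (for k = -1, ..., 1)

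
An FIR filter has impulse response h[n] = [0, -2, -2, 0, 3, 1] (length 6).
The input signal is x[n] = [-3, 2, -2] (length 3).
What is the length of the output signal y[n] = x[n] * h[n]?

For linear convolution, the output length is:
len(y) = len(x) + len(h) - 1 = 3 + 6 - 1 = 8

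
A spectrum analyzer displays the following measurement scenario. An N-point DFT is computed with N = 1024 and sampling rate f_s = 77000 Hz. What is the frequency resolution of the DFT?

DFT frequency resolution = f_s / N
= 77000 / 1024 = 9625/128 Hz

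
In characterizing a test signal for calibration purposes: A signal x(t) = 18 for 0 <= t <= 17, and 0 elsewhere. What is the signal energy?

Energy = integral of |x(t)|^2 dt over the signal duration
= 18^2 * 17 = 324 * 17 = 5508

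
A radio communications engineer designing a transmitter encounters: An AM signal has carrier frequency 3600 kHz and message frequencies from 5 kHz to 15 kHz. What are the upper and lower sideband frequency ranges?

Upper sideband (USB) = fc + [fm_low, fm_high] = 3600 + [5, 15] = [3605, 3615] kHz
Lower sideband (LSB) = fc - [fm_high, fm_low] = 3600 - [15, 5] = [3585, 3595] kHz
Total occupied spectrum: 3585 kHz to 3615 kHz (plus carrier at 3600 kHz)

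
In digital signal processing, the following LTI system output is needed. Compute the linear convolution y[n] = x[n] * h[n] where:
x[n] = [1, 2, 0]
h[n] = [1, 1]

y[n] = sum_k x[k]*h[n-k]. Output length = len(x) + len(h) - 1 = 3 + 2 - 1 = 4.
y[0] = 1*1 = 1
y[1] = 2*1 + 1*1 = 3
y[2] = 0*1 + 2*1 = 2
y[3] = 0*1 = 0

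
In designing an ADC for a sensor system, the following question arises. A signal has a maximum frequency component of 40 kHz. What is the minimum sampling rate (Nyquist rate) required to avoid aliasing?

By the Nyquist-Shannon sampling theorem,
the minimum sampling rate (Nyquist rate) must be at least 2 * f_max.
Nyquist rate = 2 * 40 kHz = 80 kHz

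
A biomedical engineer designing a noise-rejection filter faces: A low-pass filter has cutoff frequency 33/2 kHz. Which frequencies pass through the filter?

A low-pass filter passes all frequencies below the cutoff frequency 33/2 kHz and attenuates higher frequencies.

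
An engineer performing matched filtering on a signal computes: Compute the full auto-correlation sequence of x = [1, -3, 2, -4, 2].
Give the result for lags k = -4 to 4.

r_xx[k] = sum_m x[m]*x[m+k], indexed from 0, for k = -4 to 4:
  r_xx[-4] = x[4]*x[0] = 2
  r_xx[-3] = x[3]*x[0] + x[4]*x[1] = -10
  r_xx[-2] = x[2]*x[0] + x[3]*x[1] + x[4]*x[2] = 18
  r_xx[-1] = x[1]*x[0] + x[2]*x[1] + x[3]*x[2] + x[4]*x[3] = -25
  r_xx[0] = x[0]*x[0] + x[1]*x[1] + x[2]*x[2] + x[3]*x[3] + x[4]*x[4] = 34
  r_xx[1] = x[0]*x[1] + x[1]*x[2] + x[2]*x[3] + x[3]*x[4] = -25
  r_xx[2] = x[0]*x[2] + x[1]*x[3] + x[2]*x[4] = 18
  r_xx[3] = x[0]*x[3] + x[1]*x[4] = -10
  r_xx[4] = x[0]*x[4] = 2
r_xx = [2, -10, 18, -25, 34, -25, 18, -10, 2]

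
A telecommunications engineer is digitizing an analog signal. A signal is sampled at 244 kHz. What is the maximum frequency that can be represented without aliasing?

The maximum frequency that can be represented without aliasing
is the Nyquist frequency: f_max = f_s / 2 = 244 kHz / 2 = 122 kHz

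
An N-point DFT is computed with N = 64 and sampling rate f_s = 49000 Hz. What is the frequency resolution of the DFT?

DFT frequency resolution = f_s / N
= 49000 / 64 = 6125/8 Hz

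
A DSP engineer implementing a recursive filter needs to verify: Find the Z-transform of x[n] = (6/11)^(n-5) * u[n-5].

Time-shifting property: if X(z) = Z{x[n]}, then Z{x[n-d]} = z^(-d) * X(z)
X(z) = z/(z - 6/11) for x[n] = (6/11)^n * u[n]
Z{x[n-5]} = z^(-5) * z/(z - 6/11) = z^(-4)/(z - 6/11)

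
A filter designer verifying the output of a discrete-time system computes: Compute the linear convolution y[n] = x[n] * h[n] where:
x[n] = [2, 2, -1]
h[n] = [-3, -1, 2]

y[n] = sum_k x[k]*h[n-k]. Output length = len(x) + len(h) - 1 = 3 + 3 - 1 = 5.
y[0] = 2*-3 = -6
y[1] = 2*-3 + 2*-1 = -8
y[2] = -1*-3 + 2*-1 + 2*2 = 5
y[3] = -1*-1 + 2*2 = 5
y[4] = -1*2 = -2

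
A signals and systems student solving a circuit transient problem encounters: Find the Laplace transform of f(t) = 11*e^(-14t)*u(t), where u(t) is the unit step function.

Standard Laplace transform pair:
e^(-at)*u(t) <-> 1/(s+a)
With a = 14: L{11*e^(-14t)*u(t)} = 11/(s+14), ROC: Re(s) > -14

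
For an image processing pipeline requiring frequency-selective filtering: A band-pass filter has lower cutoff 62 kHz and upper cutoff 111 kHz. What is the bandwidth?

Bandwidth = f_high - f_low
= 111 kHz - 62 kHz = 49 kHz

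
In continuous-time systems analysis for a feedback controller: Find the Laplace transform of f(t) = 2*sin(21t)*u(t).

Standard pair: sin(wt)*u(t) <-> w/(s^2+w^2)
With w = 21: L{2*sin(21t)*u(t)} = 42/(s^2+441)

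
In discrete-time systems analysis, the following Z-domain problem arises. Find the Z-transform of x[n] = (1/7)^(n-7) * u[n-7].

Time-shifting property: if X(z) = Z{x[n]}, then Z{x[n-d]} = z^(-d) * X(z)
X(z) = z/(z - 1/7) for x[n] = (1/7)^n * u[n]
Z{x[n-7]} = z^(-7) * z/(z - 1/7) = z^(-6)/(z - 1/7)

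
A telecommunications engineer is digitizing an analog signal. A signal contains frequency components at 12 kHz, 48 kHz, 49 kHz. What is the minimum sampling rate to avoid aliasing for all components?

The highest frequency component is f_max = 49 kHz.
Nyquist rate = 2 * f_max = 2 * 49 kHz = 98 kHz.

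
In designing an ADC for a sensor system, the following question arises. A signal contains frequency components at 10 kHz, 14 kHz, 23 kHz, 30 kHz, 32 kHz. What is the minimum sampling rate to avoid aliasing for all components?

The highest frequency component is f_max = 32 kHz.
Nyquist rate = 2 * f_max = 2 * 32 kHz = 64 kHz.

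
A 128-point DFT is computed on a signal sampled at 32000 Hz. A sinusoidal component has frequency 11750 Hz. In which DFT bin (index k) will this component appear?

DFT frequency resolution = f_s/N = 32000/128 = 250 Hz
Bin index k = f_signal / resolution = 11750 / 250 = 47
The signal frequency 11750 Hz falls in DFT bin k = 47.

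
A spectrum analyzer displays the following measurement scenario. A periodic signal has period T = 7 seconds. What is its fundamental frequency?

The fundamental frequency is the reciprocal of the period.
f = 1/T = 1/(7) = 1/7 Hz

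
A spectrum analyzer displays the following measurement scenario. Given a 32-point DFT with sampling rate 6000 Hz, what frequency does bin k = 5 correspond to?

The frequency of DFT bin k is: f_k = k * f_s / N
f_5 = 5 * 6000 / 32 = 1875/2 Hz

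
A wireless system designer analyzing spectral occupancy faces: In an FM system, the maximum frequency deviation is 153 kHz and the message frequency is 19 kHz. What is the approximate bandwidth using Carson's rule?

Carson's rule: BW = 2*(delta_f + f_m)
= 2*(153 + 19) kHz = 344 kHz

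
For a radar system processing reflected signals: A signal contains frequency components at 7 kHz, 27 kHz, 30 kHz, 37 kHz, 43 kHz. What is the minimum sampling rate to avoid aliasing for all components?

The highest frequency component is f_max = 43 kHz.
Nyquist rate = 2 * f_max = 2 * 43 kHz = 86 kHz.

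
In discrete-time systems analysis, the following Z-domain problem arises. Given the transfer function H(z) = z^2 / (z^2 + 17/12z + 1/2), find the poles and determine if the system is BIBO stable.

Poles are roots of the denominator: z^2 + 17/12z + 1/2 = 0.
Quadratic formula: z = [-(17/12) +/- sqrt((17/12)^2 - 4*(1/2))] / 2
Discriminant = 289/144 - 2 = 1/144; sqrt = 1/12.
z = (-17/12 +/- 1/12) / 2 => z = -2/3 or z = -3/4.
|p1| = 3/4, |p2| = 2/3.
For BIBO stability, all poles must lie inside the unit circle (|p| < 1).
System is STABLE since both |p| < 1.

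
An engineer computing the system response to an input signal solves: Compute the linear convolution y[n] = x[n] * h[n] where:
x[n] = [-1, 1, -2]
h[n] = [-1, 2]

y[n] = sum_k x[k]*h[n-k]. Output length = len(x) + len(h) - 1 = 3 + 2 - 1 = 4.
y[0] = -1*-1 = 1
y[1] = 1*-1 + -1*2 = -3
y[2] = -2*-1 + 1*2 = 4
y[3] = -2*2 = -4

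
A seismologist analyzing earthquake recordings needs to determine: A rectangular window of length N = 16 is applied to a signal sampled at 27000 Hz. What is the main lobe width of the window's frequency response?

For a rectangular window of length N,
the main lobe width in frequency is 2*f_s/N.
= 2*27000/16 = 3375 Hz
This determines the minimum frequency separation for resolving two sinusoids.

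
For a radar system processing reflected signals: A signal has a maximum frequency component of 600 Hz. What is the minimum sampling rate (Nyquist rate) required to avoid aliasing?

By the Nyquist-Shannon sampling theorem,
the minimum sampling rate (Nyquist rate) must be at least 2 * f_max.
Nyquist rate = 2 * 600 Hz = 1200 Hz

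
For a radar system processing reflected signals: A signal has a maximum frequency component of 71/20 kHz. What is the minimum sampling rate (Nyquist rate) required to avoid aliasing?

By the Nyquist-Shannon sampling theorem,
the minimum sampling rate (Nyquist rate) must be at least 2 * f_max.
Nyquist rate = 2 * 71/20 kHz = 71/10 kHz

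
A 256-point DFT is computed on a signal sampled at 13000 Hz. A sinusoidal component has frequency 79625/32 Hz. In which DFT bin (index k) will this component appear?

DFT frequency resolution = f_s/N = 13000/256 = 1625/32 Hz
Bin index k = f_signal / resolution = 79625/32 / 1625/32 = 49
The signal frequency 79625/32 Hz falls in DFT bin k = 49.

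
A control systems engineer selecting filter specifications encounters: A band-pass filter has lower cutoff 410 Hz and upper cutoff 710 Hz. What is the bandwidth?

Bandwidth = f_high - f_low
= 710 Hz - 410 Hz = 300 Hz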